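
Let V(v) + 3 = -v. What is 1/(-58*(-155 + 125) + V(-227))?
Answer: 1/1964 ≈ 0.00050917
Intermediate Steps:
V(v) = -3 - v
1/(-58*(-155 + 125) + V(-227)) = 1/(-58*(-155 + 125) + (-3 - 1*(-227))) = 1/(-58*(-30) + (-3 + 227)) = 1/(1740 + 224) = 1/1964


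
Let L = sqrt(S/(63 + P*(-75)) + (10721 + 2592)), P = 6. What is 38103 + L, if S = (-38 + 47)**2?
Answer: 38103 + 535*sqrt(86)/43 ≈ 38218.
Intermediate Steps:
S = 81 (S = 9**2 = 81)
L = 535*sqrt(86)/43 (L = sqrt(81/(63 + 6*(-75)) + (10721 + 2592)) = sqrt(81/(63 - 450) + 13313) = sqrt(81/(-387) + 13313) = sqrt(81*(-1/387) + 13313) = sqrt(-9/43 + 13313) = sqrt(572450/43) = 535*sqrt(86)/43 ≈ 115.38)
38103 + L = 38103 + 535*sqrt(86)/43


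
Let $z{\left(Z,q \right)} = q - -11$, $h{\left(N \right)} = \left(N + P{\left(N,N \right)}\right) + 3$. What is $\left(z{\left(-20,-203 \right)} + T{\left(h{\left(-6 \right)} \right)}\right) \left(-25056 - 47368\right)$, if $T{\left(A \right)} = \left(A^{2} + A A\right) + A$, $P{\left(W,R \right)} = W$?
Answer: $2824536$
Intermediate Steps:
$h{\left(N \right)} = 3 + 2 N$ ($h{\left(N \right)} = \left(N + N\right) + 3 = 2 N + 3 = 3 + 2 N$)
$T{\left(A \right)} = A + 2 A^{2}$ ($T{\left(A \right)} = \left(A^{2} + A^{2}\right) + A = 2 A^{2} + A = A + 2 A^{2}$)
$z{\left(Z,q \right)} = 11 + q$ ($z{\left(Z,q \right)} = q + 11 = 11 + q$)
$\left(z{\left(-20,-203 \right)} + T{\left(h{\left(-6 \right)} \right)}\right) \left(-25056 - 47368\right) = \left(\left(11 - 203\right) + \left(3 + 2 \left(-6\right)\right) \left(1 + 2 \left(3 + 2 \left(-6\right)\right)\right)\right) \left(-25056 - 47368\right) = \left(-192 + \left(3 - 12\right) \left(1 + 2 \left(3 - 12\right)\right)\right) \left(-72424\right) = \left(-192 - 9 \left(1 + 2 \left(-9\right)\right)\right) \left(-72424\right) = \left(-192 - 9 \left(1 - 18\right)\right) \left(-72424\right) = \left(-192 - -153\right) \left(-72424\right) = \left(-192 + 153\right) \left(-72424\right) = \left(-39\right) \left(-72424\right) = 2824536$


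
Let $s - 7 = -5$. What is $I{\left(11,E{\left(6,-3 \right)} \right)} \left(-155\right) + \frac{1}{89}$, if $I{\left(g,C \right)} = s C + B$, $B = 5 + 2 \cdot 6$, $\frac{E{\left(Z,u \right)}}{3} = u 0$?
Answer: $- \frac{234514}{89} \approx -2635.0$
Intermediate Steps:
$E{\left(Z,u \right)} = 0$ ($E{\left(Z,u \right)} = 3 u 0 = 3 \cdot 0 = 0$)
$s = 2$ ($s = 7 - 5 = 2$)
$B = 17$ ($B = 5 + 12 = 17$)
$I{\left(g,C \right)} = 17 + 2 C$ ($I{\left(g,C \right)} = 2 C + 17 = 17 + 2 C$)
$I{\left(11,E{\left(6,-3 \right)} \right)} \left(-155\right) + \frac{1}{89} = \left(17 + 2 \cdot 0\right) \left(-155\right) + \frac{1}{89} = \left(17 + 0\right) \left(-155\right) + \frac{1}{89} = 17 \left(-155\right) + \frac{1}{89} = -2635 + \frac{1}{89} = - \frac{234514}{89}$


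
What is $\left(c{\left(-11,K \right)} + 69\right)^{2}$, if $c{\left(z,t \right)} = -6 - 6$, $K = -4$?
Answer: $3249$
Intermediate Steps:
$c{\left(z,t \right)} = -12$ ($c{\left(z,t \right)} = -6 - 6 = -12$)
$\left(c{\left(-11,K \right)} + 69\right)^{2} = \left(-12 + 69\right)^{2} = 57^{2} = 3249$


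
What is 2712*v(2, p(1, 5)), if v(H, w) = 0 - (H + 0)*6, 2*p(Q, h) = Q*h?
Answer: -32544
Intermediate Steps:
p(Q, h) = Q*h/2 (p(Q, h) = (Q*h)/2 = Q*h/2)
v(H, w) = -6*H (v(H, w) = 0 - H*6 = 0 - 6*H = -6*H)
2712*v(2, p(1, 5)) = 2712*(-6*2) = 2712*(-12) = -32544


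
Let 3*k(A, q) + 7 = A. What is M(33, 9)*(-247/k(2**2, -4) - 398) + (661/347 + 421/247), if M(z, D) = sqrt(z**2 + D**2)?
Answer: 309354/85709 - 453*sqrt(130) ≈ -5161.4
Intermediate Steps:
k(A, q) = -7/3 + A/3
M(z, D) = sqrt(D**2 + z**2)
M(33, 9)*(-247/k(2**2, -4) - 398) + (661/347 + 421/247) = sqrt(9**2 + 33**2)*(-247/(-7/3 + (1/3)*2**2) - 398) + (661/347 + 421/247) = sqrt(81 + 1089)*(-247/(-7/3 + (1/3)*4) - 398) + (661*(1/347) + 421*(1/247)) = sqrt(1170)*(-247/(-7/3 + 4/3) - 398) + (661/347 + 421/247) = (3*sqrt(130))*(-247/(-1) - 398) + 309354/85709 = (3*sqrt(130))*(-247*(-1) - 398) + 309354/85709 = (3*sqrt(130))*(247 - 398) + 309354/85709 = (3*sqrt(130))*(-151) + 309354/85709 = -453*sqrt(130) + 309354/85709 = 309354/85709 - 453*sqrt(130)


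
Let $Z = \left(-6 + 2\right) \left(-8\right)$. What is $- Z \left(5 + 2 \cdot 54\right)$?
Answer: $-3616$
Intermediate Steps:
$Z = 32$ ($Z = \left(-4\right) \left(-8\right) = 32$)
$- Z \left(5 + 2 \cdot 54\right) = - 32 \left(5 + 2 \cdot 54\right) = - 32 \left(5 + 108\right) = - 32 \cdot 113 = \left(-1\right) 3616 = -3616$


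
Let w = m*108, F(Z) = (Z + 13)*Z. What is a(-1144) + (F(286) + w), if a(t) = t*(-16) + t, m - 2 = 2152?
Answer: 335306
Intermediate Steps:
m = 2154 (m = 2 + 2152 = 2154)
F(Z) = Z*(13 + Z) (F(Z) = (13 + Z)*Z = Z*(13 + Z))
w = 232632 (w = 2154*108 = 232632)
a(t) = -15*t (a(t) = -16*t + t = -15*t)
a(-1144) + (F(286) + w) = -15*(-1144) + (286*(13 + 286) + 232632) = 17160 + (286*299 + 232632) = 17160 + (85514 + 232632) = 17160 + 318146 = 335306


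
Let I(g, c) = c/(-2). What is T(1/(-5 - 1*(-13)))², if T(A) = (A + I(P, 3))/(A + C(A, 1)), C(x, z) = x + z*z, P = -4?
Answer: 121/100 ≈ 1.2100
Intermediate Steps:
I(g, c) = -c/2 (I(g, c) = c*(-½) = -c/2)
C(x, z) = x + z²
T(A) = (-3/2 + A)/(1 + 2*A) (T(A) = (A - ½*3)/(A + (A + 1²)) = (A - 3/2)/(A + (A + 1)) = (-3/2 + A)/(A + (1 + A)) = (-3/2 + A)/(1 + 2*A))
T(1/(-5 - 1*(-13)))² = ((-3 + 2/(-5 - 1*(-13)))/(2*(1 + 2/(-5 - 1*(-13)))))² = ((-3 + 2/(-5 + 13))/(2*(1 + 2/(-5 + 13))))² = ((-3 + 2/8)/(2*(1 + 2/8)))² = ((-3 + 2*(⅛))/(2*(1 + 2*(⅛))))² = ((-3 + ¼)/(2*(1 + ¼)))² = ((½)*(-11/4)/(5/4))² = ((½)*(⅘)*(-11/4))² = (-11/10)² = 121/100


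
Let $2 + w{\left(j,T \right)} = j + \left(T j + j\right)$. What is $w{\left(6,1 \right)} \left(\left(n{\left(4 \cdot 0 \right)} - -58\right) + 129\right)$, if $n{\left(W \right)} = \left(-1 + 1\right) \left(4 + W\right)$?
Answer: $2992$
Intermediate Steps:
$w{\left(j,T \right)} = -2 + 2 j + T j$ ($w{\left(j,T \right)} = -2 + \left(j + \left(T j + j\right)\right) = -2 + \left(j + \left(j + T j\right)\right) = -2 + \left(2 j + T j\right) = -2 + 2 j + T j$)
$n{\left(W \right)} = 0$ ($n{\left(W \right)} = 0 \left(4 + W\right) = 0$)
$w{\left(6,1 \right)} \left(\left(n{\left(4 \cdot 0 \right)} - -58\right) + 129\right) = \left(-2 + 2 \cdot 6 + 1 \cdot 6\right) \left(\left(0 - -58\right) + 129\right) = \left(-2 + 12 + 6\right) \left(\left(0 + 58\right) + 129\right) = 16 \left(58 + 129\right) = 16 \cdot 187 = 2992$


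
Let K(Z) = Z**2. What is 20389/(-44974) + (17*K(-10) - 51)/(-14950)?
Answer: -94744419/168090325 ≈ -0.56365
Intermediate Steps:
20389/(-44974) + (17*K(-10) - 51)/(-14950) = 20389/(-44974) + (17*(-10)**2 - 51)/(-14950) = 20389*(-1/44974) + (17*100 - 51)*(-1/14950) = -20389/44974 + (1700 - 51)*(-1/14950) = -20389/44974 + 1649*(-1/14950) = -20389/44974 - 1649/14950 = -94744419/168090325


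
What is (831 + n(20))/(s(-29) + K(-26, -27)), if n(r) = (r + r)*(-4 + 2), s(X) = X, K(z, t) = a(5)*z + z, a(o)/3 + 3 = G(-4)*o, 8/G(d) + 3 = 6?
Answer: -751/861 ≈ -0.87224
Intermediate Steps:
G(d) = 8/3 (G(d) = 8/(-3 + 6) = 8/3)
a(o) = -9 + 8*o (a(o) = -9 + 3*(8*o/3) = -9 + 8*o)
K(z, t) = 32*z (K(z, t) = (-9 + 8*5)*z + z = (-9 + 40)*z + z = 31*z + z = 32*z)
n(r) = -4*r (n(r) = (2*r)*(-2) = -4*r)
(831 + n(20))/(s(-29) + K(-26, -27)) = (831 - 4*20)/(-29 + 32*(-26)) = (831 - 80)/(-29 - 832) = 751/(-861) = 751*(-1/861) = -751/861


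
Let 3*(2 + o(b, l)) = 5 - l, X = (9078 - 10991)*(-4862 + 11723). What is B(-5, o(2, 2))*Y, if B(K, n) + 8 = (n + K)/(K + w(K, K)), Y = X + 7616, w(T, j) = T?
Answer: 485346649/5 ≈ 9.7069e+7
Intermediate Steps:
X = -13125093 (X = -1913*6861 = -13125093)
Y = -13117477 (Y = -13125093 + 7616 = -13117477)
o(b, l) = -⅓ - l/3 (o(b, l) = -2 + (5 - l)/3 = -2 + (5/3 - l/3) = -⅓ - l/3)
B(K, n) = -8 + (K + n)/(2*K) (B(K, n) = -8 + (n + K)/(K + K) = -8 + (K + n)/((2*K)) = -8 + (K + n)*(1/(2*K)) = -8 + (K + n)/(2*K))
B(-5, o(2, 2))*Y = ((½)*((-⅓ - ⅓*2) - 15*(-5))/(-5))*(-13117477) = ((½)*(-⅕)*((-⅓ - ⅔) + 75))*(-13117477) = ((½)*(-⅕)*(-1 + 75))*(-13117477) = ((½)*(-⅕)*74)*(-13117477) = -37/5*(-13117477) = 485346649/5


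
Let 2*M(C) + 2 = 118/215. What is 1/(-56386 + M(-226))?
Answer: -215/12123146 ≈ -1.7735e-5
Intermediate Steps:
M(C) = -156/215 (M(C) = -1 + (118/215)/2 = -1 + (118*(1/215))/2 = -1 + (½)*(118/215) = -1 + 59/215 = -156/215)
1/(-56386 + M(-226)) = 1/(-56386 - 156/215) = 1/(-12123146/215) = -215/12123146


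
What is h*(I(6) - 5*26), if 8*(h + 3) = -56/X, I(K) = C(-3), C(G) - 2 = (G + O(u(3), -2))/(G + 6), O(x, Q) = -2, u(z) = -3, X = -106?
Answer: 120979/318 ≈ 380.44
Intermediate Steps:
C(G) = 2 + (-2 + G)/(6 + G) (C(G) = 2 + (G - 2)/(G + 6) = 2 + (-2 + G)/(6 + G))
I(K) = ⅓ (I(K) = (10 + 3*(-3))/(6 - 3) = (10 - 9)/3 = (⅓)*1 = ⅓)
h = -311/106 (h = -3 + (-56/(-106))/8 = -3 + (-56*(-1/106))/8 = -3 + (⅛)*(28/53) = -3 + 7/106 = -311/106 ≈ -2.9340)
h*(I(6) - 5*26) = -311*(⅓ - 5*26)/106 = -311*(⅓ - 130)/106 = -311/106*(-389/3) = 120979/318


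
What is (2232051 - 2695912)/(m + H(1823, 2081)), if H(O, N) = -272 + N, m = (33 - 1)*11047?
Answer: -463861/355313 ≈ -1.3055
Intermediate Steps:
m = 353504 (m = 32*11047 = 353504)
(2232051 - 2695912)/(m + H(1823, 2081)) = (2232051 - 2695912)/(353504 + (-272 + 2081)) = -463861/(353504 + 1809) = -463861/355313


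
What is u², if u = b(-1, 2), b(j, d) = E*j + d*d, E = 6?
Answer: 4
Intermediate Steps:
b(j, d) = d² + 6*j (b(j, d) = 6*j + d*d = 6*j + d² = d² + 6*j)
u = -2 (u = 2² + 6*(-1) = 4 - 6 = -2)
u² = (-2)² = 4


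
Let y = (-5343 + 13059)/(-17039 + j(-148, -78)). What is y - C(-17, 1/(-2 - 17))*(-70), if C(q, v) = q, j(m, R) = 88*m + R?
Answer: -11958502/10047 ≈ -1190.3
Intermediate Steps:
j(m, R) = R + 88*m
y = -2572/10047 (y = (-5343 + 13059)/(-17039 + (-78 + 88*(-148))) = 7716/(-17039 + (-78 - 13024)) = 7716/(-17039 - 13102) = 7716/(-30141) = 7716*(-1/30141) = -2572/10047 ≈ -0.25600)
y - C(-17, 1/(-2 - 17))*(-70) = -2572/10047 - (-17)*(-70) = -2572/10047 - 1*1190 = -2572/10047 - 1190 = -11958502/10047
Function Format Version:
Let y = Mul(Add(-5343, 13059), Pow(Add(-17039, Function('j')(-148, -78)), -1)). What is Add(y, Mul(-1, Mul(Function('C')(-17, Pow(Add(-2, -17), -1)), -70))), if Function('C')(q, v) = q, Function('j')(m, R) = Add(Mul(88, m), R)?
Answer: Rational(-11958502, 10047) ≈ -1190.3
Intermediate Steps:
Function('j')(m, R) = Add(R, Mul(88, m))
y = Rational(-2572, 10047) (y = Mul(Add(-5343, 13059), Pow(Add(-17039, Add(-78, Mul(88, -148))), -1)) = Mul(7716, Pow(Add(-17039, Add(-78, -13024)), -1)) = Mul(7716, Pow(Add(-17039, -13102), -1)) = Mul(7716, Pow(-30141, -1)) = Mul(7716, Rational(-1, 30141)) = Rational(-2572, 10047) ≈ -0.25600)
Add(y, Mul(-1, Mul(Function('C')(-17, Pow(Add(-2, -17), -1)), -70))) = Add(Rational(-2572, 10047), Mul(-1, Mul(-17, -70))) = Add(Rational(-2572, 10047), Mul(-1, 1190)) = Add(Rational(-2572, 10047), -1190) = Rational(-11958502, 10047)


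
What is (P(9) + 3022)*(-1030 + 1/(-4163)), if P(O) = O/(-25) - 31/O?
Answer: -970627016918/312225 ≈ -3.1087e+6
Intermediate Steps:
P(O) = -31/O - O/25 (P(O) = O*(-1/25) - 31/O = -O/25 - 31/O = -31/O - O/25)
(P(9) + 3022)*(-1030 + 1/(-4163)) = ((-31/9 - 1/25*9) + 3022)*(-1030 + 1/(-4163)) = ((-31*1/9 - 9/25) + 3022)*(-1030 - 1/4163) = ((-31/9 - 9/25) + 3022)*(-4287891/4163) = (-856/225 + 3022)*(-4287891/4163) = (679094/225)*(-4287891/4163) = -970627016918/312225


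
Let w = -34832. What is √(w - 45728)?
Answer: 4*I*√5035 ≈ 283.83*I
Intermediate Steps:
√(w - 45728) = √(-34832 - 45728) = √(-80560) = 4*I*√5035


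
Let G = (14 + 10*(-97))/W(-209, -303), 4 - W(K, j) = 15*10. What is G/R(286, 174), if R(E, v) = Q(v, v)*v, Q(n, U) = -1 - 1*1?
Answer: -239/12702 ≈ -0.018816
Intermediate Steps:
Q(n, U) = -2 (Q(n, U) = -1 - 1 = -2)
W(K, j) = -146 (W(K, j) = 4 - 15*10 = 4 - 1*150 = 4 - 150 = -146)
R(E, v) = -2*v
G = 478/73 (G = (14 + 10*(-97))/(-146) = (14 - 970)*(-1/146) = -956*(-1/146) = 478/73 ≈ 6.5479)
G/R(286, 174) = 478/(73*((-2*174))) = (478/73)/(-348) = (478/73)*(-1/348) = -239/12702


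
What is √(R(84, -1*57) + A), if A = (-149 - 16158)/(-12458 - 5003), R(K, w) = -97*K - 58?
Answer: I*√2501614054799/17461 ≈ 90.582*I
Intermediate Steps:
R(K, w) = -58 - 97*K
A = 16307/17461 (A = -16307/(-17461) = -16307*(-1/17461) = 16307/17461 ≈ 0.93391)
√(R(84, -1*57) + A) = √((-58 - 97*84) + 16307/17461) = √((-58 - 8148) + 16307/17461) = √(-8206 + 16307/17461) = √(-143268659/17461) = I*√2501614054799/17461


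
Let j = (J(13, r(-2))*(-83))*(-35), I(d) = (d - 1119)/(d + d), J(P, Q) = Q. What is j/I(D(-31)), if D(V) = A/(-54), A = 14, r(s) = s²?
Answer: 8134/1511 ≈ 5.3832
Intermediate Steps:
D(V) = -7/27 (D(V) = 14/(-54) = 14*(-1/54) = -7/27)
I(d) = (-1119 + d)/(2*d) (I(d) = (-1119 + d)/((2*d)) = (-1119 + d)*(1/(2*d)) = (-1119 + d)/(2*d))
j = 11620 (j = ((-2)²*(-83))*(-35) = (4*(-83))*(-35) = -332*(-35) = 11620)
j/I(D(-31)) = 11620/(((-1119 - 7/27)/(2*(-7/27)))) = 11620/(((½)*(-27/7)*(-30220/27))) = 11620/(15110/7) = 11620*(7/15110) = 8134/1511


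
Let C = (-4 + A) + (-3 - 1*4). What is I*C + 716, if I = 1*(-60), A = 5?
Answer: 1076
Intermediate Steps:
C = -6 (C = (-4 + 5) + (-3 - 1*4) = 1 + (-3 - 4) = 1 - 7 = -6)
I = -60
I*C + 716 = -60*(-6) + 716 = 360 + 716 = 1076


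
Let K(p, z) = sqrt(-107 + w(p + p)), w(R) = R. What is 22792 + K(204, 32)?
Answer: 22792 + sqrt(301) ≈ 22809.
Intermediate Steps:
K(p, z) = sqrt(-107 + 2*p) (K(p, z) = sqrt(-107 + (p + p)) = sqrt(-107 + 2*p))
22792 + K(204, 32) = 22792 + sqrt(-107 + 2*204) = 22792 + sqrt(-107 + 408) = 22792 + sqrt(301)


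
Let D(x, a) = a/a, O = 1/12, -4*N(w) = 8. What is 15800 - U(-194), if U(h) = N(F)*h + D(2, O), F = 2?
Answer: 15411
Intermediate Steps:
N(w) = -2 (N(w) = -¼*8 = -2)
O = 1/12 ≈ 0.083333
D(x, a) = 1
U(h) = 1 - 2*h (U(h) = -2*h + 1 = 1 - 2*h)
15800 - U(-194) = 15800 - (1 - 2*(-194)) = 15800 - (1 + 388) = 15800 - 1*389 = 15800 - 389 = 15411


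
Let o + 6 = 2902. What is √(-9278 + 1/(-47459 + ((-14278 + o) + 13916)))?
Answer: I*√749015029347/8985 ≈ 96.322*I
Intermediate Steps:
o = 2896 (o = -6 + 2902 = 2896)
√(-9278 + 1/(-47459 + ((-14278 + o) + 13916))) = √(-9278 + 1/(-47459 + ((-14278 + 2896) + 13916))) = √(-9278 + 1/(-47459 + (-11382 + 13916))) = √(-9278 + 1/(-47459 + 2534)) = √(-9278 + 1/(-44925)) = √(-9278 - 1/44925) = √(-416814151/44925) = I*√749015029347/8985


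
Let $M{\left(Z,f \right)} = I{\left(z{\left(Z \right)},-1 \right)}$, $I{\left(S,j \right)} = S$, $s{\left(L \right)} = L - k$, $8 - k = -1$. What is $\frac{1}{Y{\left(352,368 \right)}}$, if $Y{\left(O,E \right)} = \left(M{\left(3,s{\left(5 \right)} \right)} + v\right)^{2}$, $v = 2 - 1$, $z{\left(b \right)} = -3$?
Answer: $\frac{1}{4} \approx 0.25$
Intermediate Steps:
$k = 9$ ($k = 8 - -1 = 8 + 1 = 9$)
$s{\left(L \right)} = -9 + L$ ($s{\left(L \right)} = L - 9 = -9 + L$)
$M{\left(Z,f \right)} = -3$
$v = 1$ ($v = 2 - 1 = 1$)
$Y{\left(O,E \right)} = 4$ ($Y{\left(O,E \right)} = \left(-3 + 1\right)^{2} = \left(-2\right)^{2} = 4$)
$\frac{1}{Y{\left(352,368 \right)}} = \frac{1}{4}$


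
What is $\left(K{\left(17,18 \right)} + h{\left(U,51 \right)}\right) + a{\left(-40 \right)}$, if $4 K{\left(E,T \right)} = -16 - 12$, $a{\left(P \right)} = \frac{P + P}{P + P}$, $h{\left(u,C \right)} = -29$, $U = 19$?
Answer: $-35$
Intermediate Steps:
$a{\left(P \right)} = 1$ ($a{\left(P \right)} = \frac{2 P}{2 P} = 2 P \frac{1}{2 P} = 1$)
$K{\left(E,T \right)} = -7$ ($K{\left(E,T \right)} = \frac{-16 - 12}{4} = \frac{1}{4} \left(-28\right) = -7$)
$\left(K{\left(17,18 \right)} + h{\left(U,51 \right)}\right) + a{\left(-40 \right)} = \left(-7 - 29\right) + 1 = -36 + 1 = -35$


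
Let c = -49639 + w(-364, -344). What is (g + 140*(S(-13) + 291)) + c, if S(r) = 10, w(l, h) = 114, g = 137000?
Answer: 129615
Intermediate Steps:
c = -49525 (c = -49639 + 114 = -49525)
(g + 140*(S(-13) + 291)) + c = (137000 + 140*(10 + 291)) - 49525 = (137000 + 140*301) - 49525 = (137000 + 42140) - 49525 = 179140 - 49525 = 129615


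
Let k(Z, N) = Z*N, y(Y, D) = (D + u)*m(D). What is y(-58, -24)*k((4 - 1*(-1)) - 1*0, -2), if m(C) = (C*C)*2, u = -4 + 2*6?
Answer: 184320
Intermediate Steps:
u = 8 (u = -4 + 12 = 8)
m(C) = 2*C² (m(C) = C²*2 = 2*C²)
y(Y, D) = 2*D²*(8 + D) (y(Y, D) = (D + 8)*(2*D²) = (8 + D)*(2*D²) = 2*D²*(8 + D))
k(Z, N) = N*Z
y(-58, -24)*k((4 - 1*(-1)) - 1*0, -2) = (2*(-24)²*(8 - 24))*(-2*((4 - 1*(-1)) - 1*0)) = (2*576*(-16))*(-2*((4 + 1) + 0)) = -(-36864)*(5 + 0) = -(-36864)*5 = -18432*(-10) = 184320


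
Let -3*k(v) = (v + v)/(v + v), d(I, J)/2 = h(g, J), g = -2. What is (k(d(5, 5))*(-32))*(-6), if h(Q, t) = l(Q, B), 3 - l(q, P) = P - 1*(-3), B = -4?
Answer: -64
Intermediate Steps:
l(q, P) = -P (l(q, P) = 3 - (P - 1*(-3)) = 3 - (P + 3) = 3 - (3 + P) = 3 + (-3 - P) = -P)
h(Q, t) = 4 (h(Q, t) = -1*(-4) = 4)
d(I, J) = 8 (d(I, J) = 2*4 = 8)
k(v) = -⅓ (k(v) = -(v + v)/(3*(v + v)) = -2*v/(3*(2*v)) = -2*v*1/(2*v)/3 = -⅓*1 = -⅓)
(k(d(5, 5))*(-32))*(-6) = -⅓*(-32)*(-6) = (32/3)*(-6) = -64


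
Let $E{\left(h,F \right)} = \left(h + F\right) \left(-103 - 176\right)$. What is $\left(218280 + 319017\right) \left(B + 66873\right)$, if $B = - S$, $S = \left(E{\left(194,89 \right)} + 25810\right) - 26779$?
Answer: $78874662303$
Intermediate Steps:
$E{\left(h,F \right)} = - 279 F - 279 h$ ($E{\left(h,F \right)} = \left(F + h\right) \left(-279\right) = - 279 F - 279 h$)
$S = -79926$ ($S = \left(\left(\left(-279\right) 89 - 54126\right) + 25810\right) - 26779 = \left(\left(-24831 - 54126\right) + 25810\right) - 26779 = \left(-78957 + 25810\right) - 26779 = -53147 - 26779 = -79926$)
$B = 79926$ ($B = \left(-1\right) \left(-79926\right) = 79926$)
$\left(218280 + 319017\right) \left(B + 66873\right) = \left(218280 + 319017\right) \left(79926 + 66873\right) = 537297 \cdot 146799 = 78874662303$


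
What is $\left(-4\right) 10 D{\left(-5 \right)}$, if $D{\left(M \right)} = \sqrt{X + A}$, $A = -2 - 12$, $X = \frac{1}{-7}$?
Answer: $- \frac{120 i \sqrt{77}}{7} \approx - 150.43 i$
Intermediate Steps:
$X = - \frac{1}{7} \approx -0.14286$
$A = -14$ ($A = -2 - 12 = -14$)
$D{\left(M \right)} = \frac{3 i \sqrt{77}}{7}$ ($D{\left(M \right)} = \sqrt{- \frac{1}{7} - 14} = \sqrt{- \frac{99}{7}} = \frac{3 i \sqrt{77}}{7}$)
$\left(-4\right) 10 D{\left(-5 \right)} = \left(-4\right) 10 \frac{3 i \sqrt{77}}{7} = - 40 \frac{3 i \sqrt{77}}{7} = - \frac{120 i \sqrt{77}}{7}$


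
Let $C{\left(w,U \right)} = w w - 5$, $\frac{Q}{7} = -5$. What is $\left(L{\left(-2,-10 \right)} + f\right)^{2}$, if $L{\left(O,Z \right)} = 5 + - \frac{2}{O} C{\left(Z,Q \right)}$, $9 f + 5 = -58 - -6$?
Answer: $\frac{78961}{9} \approx 8773.4$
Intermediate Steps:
$Q = -35$ ($Q = 7 \left(-5\right) = -35$)
$C{\left(w,U \right)} = -5 + w^{2}$ ($C{\left(w,U \right)} = w^{2} - 5 = -5 + w^{2}$)
$f = - \frac{19}{3}$ ($f = - \frac{5}{9} + \frac{-58 - -6}{9} = - \frac{5}{9} + \frac{-58 + 6}{9} = - \frac{5}{9} + \frac{1}{9} \left(-52\right) = - \frac{5}{9} - \frac{52}{9} = - \frac{19}{3} \approx -6.3333$)
$L{\left(O,Z \right)} = 5 - \frac{2 \left(-5 + Z^{2}\right)}{O}$ ($L{\left(O,Z \right)} = 5 + - \frac{2}{O} \left(-5 + Z^{2}\right) = 5 - \frac{2 \left(-5 + Z^{2}\right)}{O}$)
$\left(L{\left(-2,-10 \right)} + f\right)^{2} = \left(\frac{10 - 2 \left(-10\right)^{2} + 5 \left(-2\right)}{-2} - \frac{19}{3}\right)^{2} = \left(- \frac{10 - 200 - 10}{2} - \frac{19}{3}\right)^{2} = \left(\left(- \frac{1}{2}\right) \left(-200\right) - \frac{19}{3}\right)^{2} = \left(100 - \frac{19}{3}\right)^{2} = \left(\frac{281}{3}\right)^{2} = \frac{78961}{9}$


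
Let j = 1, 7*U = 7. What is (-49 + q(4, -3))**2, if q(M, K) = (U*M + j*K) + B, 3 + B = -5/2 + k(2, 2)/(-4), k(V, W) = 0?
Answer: 11449/4 ≈ 2862.3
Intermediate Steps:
U = 1 (U = (1/7)*7 = 1)
B = -11/2 (B = -3 + (-5/2 + 0/(-4)) = -3 + (-5*1/2 + 0*(-1/4)) = -3 + (-5/2 + 0) = -3 - 5/2 = -11/2 ≈ -5.5000)
q(M, K) = -11/2 + K + M (q(M, K) = (1*M + 1*K) - 11/2 = (M + K) - 11/2 = (K + M) - 11/2 = -11/2 + K + M)
(-49 + q(4, -3))**2 = (-49 + (-11/2 - 3 + 4))**2 = (-49 - 9/2)**2 = (-107/2)**2 = 11449/4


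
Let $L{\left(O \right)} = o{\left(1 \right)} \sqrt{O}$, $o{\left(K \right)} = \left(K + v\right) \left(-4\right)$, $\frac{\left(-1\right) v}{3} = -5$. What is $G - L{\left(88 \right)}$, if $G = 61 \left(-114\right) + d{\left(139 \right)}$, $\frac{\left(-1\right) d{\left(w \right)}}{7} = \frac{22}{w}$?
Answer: $- \frac{966760}{139} + 128 \sqrt{22} \approx -6354.7$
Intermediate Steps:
$v = 15$ ($v = \left(-3\right) \left(-5\right) = 15$)
$o{\left(K \right)} = -60 - 4 K$ ($o{\left(K \right)} = \left(K + 15\right) \left(-4\right) = \left(15 + K\right) \left(-4\right) = -60 - 4 K$)
$d{\left(w \right)} = - \frac{154}{w}$ ($d{\left(w \right)} = - 7 \frac{22}{w} = - \frac{154}{w}$)
$G = - \frac{966760}{139}$ ($G = 61 \left(-114\right) - \frac{154}{139} = -6954 - \frac{154}{139} = - \frac{966760}{139} \approx -6955.1$)
$L{\left(O \right)} = - 64 \sqrt{O}$ ($L{\left(O \right)} = \left(-60 - 4\right) \sqrt{O} = - 64 \sqrt{O}$)
$G - L{\left(88 \right)} = - \frac{966760}{139} - - 64 \sqrt{88} = - \frac{966760}{139} - - 64 \cdot 2 \sqrt{22} = - \frac{966760}{139} - - 128 \sqrt{22} = - \frac{966760}{139} + 128 \sqrt{22}$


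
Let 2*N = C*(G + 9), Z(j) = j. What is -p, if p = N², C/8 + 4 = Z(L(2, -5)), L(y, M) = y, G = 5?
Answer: -12544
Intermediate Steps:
C = -16 (C = -32 + 8*2 = -32 + 16 = -16)
N = -112 (N = (-16*(5 + 9))/2 = (-16*14)/2 = (½)*(-224) = -112)
p = 12544 (p = (-112)² = 12544)
-p = -1*12544 = -12544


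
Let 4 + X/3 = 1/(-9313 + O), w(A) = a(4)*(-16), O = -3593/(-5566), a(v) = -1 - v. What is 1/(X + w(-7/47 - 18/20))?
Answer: 51832565/3524597722 ≈ 0.014706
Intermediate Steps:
O = 3593/5566 (O = -3593*(-1/5566) = 3593/5566 ≈ 0.64553)
w(A) = 80 (w(A) = (-1 - 1*4)*(-16) = (-1 - 4)*(-16) = -5*(-16) = 80)
X = -622007478/51832565 (X = -12 + 3/(-9313 + 3593/5566) = -12 + 3/(-51832565/5566) = -12 + 3*(-5566/51832565) = -12 - 16698/51832565 = -622007478/51832565 ≈ -12.000)
1/(X + w(-7/47 - 18/20)) = 1/(-622007478/51832565 + 80) = 1/(3524597722/51832565) = 51832565/3524597722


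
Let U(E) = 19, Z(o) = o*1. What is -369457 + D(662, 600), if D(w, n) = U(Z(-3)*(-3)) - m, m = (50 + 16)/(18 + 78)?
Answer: -5911019/16 ≈ -3.6944e+5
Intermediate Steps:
Z(o) = o
m = 11/16 (m = 66/96 = 66*(1/96) = 11/16 ≈ 0.68750)
D(w, n) = 293/16 (D(w, n) = 19 - 1*11/16 = 19 - 11/16 = 293/16)
-369457 + D(662, 600) = -369457 + 293/16 = -5911019/16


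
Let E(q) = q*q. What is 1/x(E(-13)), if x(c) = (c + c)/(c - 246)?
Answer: -77/338 ≈ -0.22781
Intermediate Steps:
E(q) = q²
x(c) = 2*c/(-246 + c) (x(c) = (2*c)/(-246 + c) = 2*c/(-246 + c))
1/x(E(-13)) = 1/(2*(-13)²/(-246 + (-13)²)) = 1/(2*169/(-246 + 169)) = 1/(2*169/(-77)) = 1/(2*169*(-1/77)) = 1/(-338/77) = -77/338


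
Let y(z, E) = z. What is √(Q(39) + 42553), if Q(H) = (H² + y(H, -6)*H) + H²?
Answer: 2*√11779 ≈ 217.06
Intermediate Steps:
Q(H) = 3*H² (Q(H) = (H² + H*H) + H² = (H² + H²) + H² = 2*H² + H² = 3*H²)
√(Q(39) + 42553) = √(3*39² + 42553) = √(3*1521 + 42553) = √(4563 + 42553) = √47116 = 2*√11779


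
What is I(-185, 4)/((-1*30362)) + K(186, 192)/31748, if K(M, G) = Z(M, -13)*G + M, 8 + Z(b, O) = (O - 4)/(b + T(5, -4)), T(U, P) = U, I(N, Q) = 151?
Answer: -1105448417/23013895027 ≈ -0.048034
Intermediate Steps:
Z(b, O) = -8 + (-4 + O)/(5 + b) (Z(b, O) = -8 + (O - 4)/(b + 5) = -8 + (-4 + O)/(5 + b))
K(M, G) = M + G*(-57 - 8*M)/(5 + M) (K(M, G) = ((-44 - 13 - 8*M)/(5 + M))*G + M = ((-57 - 8*M)/(5 + M))*G + M = G*(-57 - 8*M)/(5 + M) + M = M + G*(-57 - 8*M)/(5 + M))
I(-185, 4)/((-1*30362)) + K(186, 192)/31748 = 151/((-1*30362)) + ((186*(5 + 186) - 1*192*(57 + 8*186))/(5 + 186))/31748 = 151/(-30362) + ((186*191 - 1*192*(57 + 1488))/191)*(1/31748) = 151*(-1/30362) + ((35526 - 1*192*1545)/191)*(1/31748) = -151/30362 + ((35526 - 296640)/191)*(1/31748) = -151/30362 + ((1/191)*(-261114))*(1/31748) = -151/30362 - 261114/191*1/31748 = -151/30362 - 130557/3031934 = -1105448417/23013895027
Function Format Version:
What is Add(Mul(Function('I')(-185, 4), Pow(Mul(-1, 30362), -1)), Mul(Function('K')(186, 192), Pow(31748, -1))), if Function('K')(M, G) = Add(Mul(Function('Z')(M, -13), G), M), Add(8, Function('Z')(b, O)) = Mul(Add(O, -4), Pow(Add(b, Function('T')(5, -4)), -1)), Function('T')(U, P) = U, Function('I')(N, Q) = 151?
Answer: Rational(-1105448417, 23013895027) ≈ -0.048034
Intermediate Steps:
Function('Z')(b, O) = Add(-8, Mul(Pow(Add(5, b), -1), Add(-4, O))) (Function('Z')(b, O) = Add(-8, Mul(Add(O, -4), Pow(Add(b, 5), -1))) = Add(-8, Mul(Add(-4, O), Pow(Add(5, b), -1))) = Add(-8, Mul(Pow(Add(5, b), -1), Add(-4, O))))
Function('K')(M, G) = Add(M, Mul(G, Pow(Add(5, M), -1), Add(-57, Mul(-8, M)))) (Function('K')(M, G) = Add(Mul(Mul(Pow(Add(5, M), -1), Add(-44, -13, Mul(-8, M))), G), M) = Add(Mul(Mul(Pow(Add(5, M), -1), Add(-57, Mul(-8, M))), G), M) = Add(Mul(G, Pow(Add(5, M), -1), Add(-57, Mul(-8, M))), M) = Add(M, Mul(G, Pow(Add(5, M), -1), Add(-57, Mul(-8, M)))))
Add(Mul(Function('I')(-185, 4), Pow(Mul(-1, 30362), -1)), Mul(Function('K')(186, 192), Pow(31748, -1))) = Add(Mul(151, Pow(Mul(-1, 30362), -1)), Mul(Mul(Pow(Add(5, 186), -1), Add(Mul(186, Add(5, 186)), Mul(-1, 192, Add(57, Mul(8, 186))))), Pow(31748, -1))) = Add(Mul(151, Pow(-30362, -1)), Mul(Mul(Pow(191, -1), Add(Mul(186, 191), Mul(-1, 192, Add(57, 1488)))), Rational(1, 31748))) = Add(Mul(151, Rational(-1, 30362)), Mul(Mul(Rational(1, 191), Add(35526, Mul(-1, 192, 1545))), Rational(1, 31748))) = Add(Rational(-151, 30362), Mul(Mul(Rational(1, 191), Add(35526, -296640)), Rational(1, 31748))) = Add(Rational(-151, 30362), Mul(Mul(Rational(1, 191), -261114), Rational(1, 31748))) = Add(Rational(-151, 30362), Mul(Rational(-261114, 191), Rational(1, 31748))) = Add(Rational(-151, 30362), Rational(-130557, 3031934)) = Rational(-1105448417, 23013895027)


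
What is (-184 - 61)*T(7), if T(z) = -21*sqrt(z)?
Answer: 5145*sqrt(7) ≈ 13612.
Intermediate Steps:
(-184 - 61)*T(7) = (-184 - 61)*(-21*sqrt(7)) = -(-5145)*sqrt(7) = 5145*sqrt(7)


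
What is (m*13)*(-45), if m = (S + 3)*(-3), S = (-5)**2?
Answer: 49140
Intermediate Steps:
S = 25
m = -84 (m = (25 + 3)*(-3) = 28*(-3) = -84)
(m*13)*(-45) = -84*13*(-45) = -1092*(-45) = 49140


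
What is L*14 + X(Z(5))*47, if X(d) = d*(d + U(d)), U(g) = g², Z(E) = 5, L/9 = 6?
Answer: 7806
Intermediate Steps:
L = 54 (L = 9*6 = 54)
X(d) = d*(d + d²)
L*14 + X(Z(5))*47 = 54*14 + (5²*(1 + 5))*47 = 756 + (25*6)*47 = 756 + 150*47 = 756 + 7050 = 7806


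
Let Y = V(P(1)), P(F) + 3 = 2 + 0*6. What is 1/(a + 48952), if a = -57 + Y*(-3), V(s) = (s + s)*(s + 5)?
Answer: 1/48919 ≈ 2.0442e-5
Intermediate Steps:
P(F) = -1 (P(F) = -3 + (2 + 0*6) = -3 + (2 + 0) = -3 + 2 = -1)
V(s) = 2*s*(5 + s) (V(s) = (2*s)*(5 + s) = 2*s*(5 + s))
Y = -8 (Y = 2*(-1)*(5 - 1) = 2*(-1)*4 = -8)
a = -33 (a = -57 - 8*(-3) = -57 + 24 = -33)
1/(a + 48952) = 1/(-33 + 48952) = 1/48919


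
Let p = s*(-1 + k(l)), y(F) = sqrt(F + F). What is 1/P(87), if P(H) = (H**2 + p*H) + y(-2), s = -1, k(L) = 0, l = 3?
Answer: 1914/14653585 - I/29307170 ≈ 0.00013062 - 3.4121e-8*I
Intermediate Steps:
y(F) = sqrt(2)*sqrt(F) (y(F) = sqrt(2*F) = sqrt(2)*sqrt(F))
p = 1 (p = -(-1 + 0) = -1*(-1) = 1)
P(H) = H + H**2 + 2*I (P(H) = (H**2 + 1*H) + sqrt(2)*sqrt(-2) = (H**2 + H) + sqrt(2)*(I*sqrt(2)) = (H + H**2) + 2*I = H + H**2 + 2*I)
1/P(87) = 1/(87 + 87**2 + 2*I) = 1/(87 + 7569 + 2*I) = 1/(7656 + 2*I) = (7656 - 2*I)/58614340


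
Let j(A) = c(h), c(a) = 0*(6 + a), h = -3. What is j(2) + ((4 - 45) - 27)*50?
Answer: -3400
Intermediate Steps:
c(a) = 0
j(A) = 0
j(2) + ((4 - 45) - 27)*50 = 0 + ((4 - 45) - 27)*50 = 0 + (-41 - 27)*50 = 0 - 68*50 = 0 - 3400 = -3400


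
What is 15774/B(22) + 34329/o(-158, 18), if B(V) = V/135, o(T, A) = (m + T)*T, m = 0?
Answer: 2416424709/24964 ≈ 96796.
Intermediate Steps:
o(T, A) = T² (o(T, A) = (0 + T)*T = T*T = T²)
B(V) = V/135 (B(V) = V*(1/135) = V/135)
15774/B(22) + 34329/o(-158, 18) = 15774/(((1/135)*22)) + 34329/((-158)²) = 15774/(22/135) + 34329/24964 = 15774*(135/22) + 34329*(1/24964) = 96795 + 34329/24964 = 2416424709/24964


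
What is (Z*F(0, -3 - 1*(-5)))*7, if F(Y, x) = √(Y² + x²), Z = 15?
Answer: 210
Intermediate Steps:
(Z*F(0, -3 - 1*(-5)))*7 = (15*√(0² + (-3 - 1*(-5))²))*7 = (15*√(0 + (-3 + 5)²))*7 = (15*√(0 + 2²))*7 = (15*√(0 + 4))*7 = (15*√4)*7 = (15*2)*7 = 30*7 = 210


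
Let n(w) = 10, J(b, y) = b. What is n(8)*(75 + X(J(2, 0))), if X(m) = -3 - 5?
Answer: 670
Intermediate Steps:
X(m) = -8
n(8)*(75 + X(J(2, 0))) = 10*(75 - 8) = 10*67 = 670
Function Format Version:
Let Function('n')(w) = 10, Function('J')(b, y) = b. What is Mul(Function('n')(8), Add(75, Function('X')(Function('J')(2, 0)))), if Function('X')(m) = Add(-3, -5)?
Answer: 670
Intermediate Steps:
Function('X')(m) = -8
Mul(Function('n')(8), Add(75, Function('X')(Function('J')(2, 0)))) = Mul(10, Add(75, -8)) = Mul(10, 67) = 670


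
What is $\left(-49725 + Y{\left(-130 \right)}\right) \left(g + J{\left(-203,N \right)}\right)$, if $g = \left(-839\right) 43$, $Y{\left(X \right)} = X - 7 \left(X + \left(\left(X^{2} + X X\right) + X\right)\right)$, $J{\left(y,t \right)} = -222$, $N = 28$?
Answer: $10331965865$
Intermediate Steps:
$Y{\left(X \right)} = - 14 X^{2} - 13 X$ ($Y{\left(X \right)} = X - 7 \left(X + \left(\left(X^{2} + X^{2}\right) + X\right)\right) = X - 7 \left(X + \left(2 X^{2} + X\right)\right) = X - 7 \left(X + \left(X + 2 X^{2}\right)\right) = X - 7 \left(2 X + 2 X^{2}\right) = X - \left(14 X + 14 X^{2}\right) = - 14 X^{2} - 13 X$)
$g = -36077$
$\left(-49725 + Y{\left(-130 \right)}\right) \left(g + J{\left(-203,N \right)}\right) = \left(-49725 - - 130 \left(13 + 14 \left(-130\right)\right)\right) \left(-36077 - 222\right) = \left(-49725 - - 130 \left(13 - 1820\right)\right) \left(-36299\right) = \left(-49725 - \left(-130\right) \left(-1807\right)\right) \left(-36299\right) = \left(-49725 - 234910\right) \left(-36299\right) = \left(-284635\right) \left(-36299\right) = 10331965865$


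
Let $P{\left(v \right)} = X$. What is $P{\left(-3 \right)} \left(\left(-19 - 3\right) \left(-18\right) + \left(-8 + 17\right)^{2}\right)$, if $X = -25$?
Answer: $-11925$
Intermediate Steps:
$P{\left(v \right)} = -25$
$P{\left(-3 \right)} \left(\left(-19 - 3\right) \left(-18\right) + \left(-8 + 17\right)^{2}\right) = - 25 \left(\left(-19 - 3\right) \left(-18\right) + \left(-8 + 17\right)^{2}\right) = - 25 \left(\left(-22\right) \left(-18\right) + 9^{2}\right) = - 25 \left(396 + 81\right) = \left(-25\right) 477 = -11925$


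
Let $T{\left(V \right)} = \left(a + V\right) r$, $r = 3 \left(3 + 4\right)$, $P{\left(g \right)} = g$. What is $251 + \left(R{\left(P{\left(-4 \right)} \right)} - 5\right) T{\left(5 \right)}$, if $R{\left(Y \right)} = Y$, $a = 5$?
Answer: $-1639$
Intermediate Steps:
$r = 21$ ($r = 3 \cdot 7 = 21$)
$T{\left(V \right)} = 105 + 21 V$ ($T{\left(V \right)} = \left(5 + V\right) 21 = 105 + 21 V$)
$251 + \left(R{\left(P{\left(-4 \right)} \right)} - 5\right) T{\left(5 \right)} = 251 + \left(-4 - 5\right) \left(105 + 21 \cdot 5\right) = 251 - 9 \left(105 + 105\right) = 251 - 1890 = -1639$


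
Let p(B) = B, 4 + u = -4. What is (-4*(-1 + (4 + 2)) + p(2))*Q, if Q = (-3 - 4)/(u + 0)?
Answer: -63/4 ≈ -15.750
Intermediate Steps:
u = -8 (u = -4 - 4 = -8)
Q = 7/8 (Q = (-3 - 4)/(-8 + 0) = -7/(-8) = -7*(-1/8) = 7/8 ≈ 0.87500)
(-4*(-1 + (4 + 2)) + p(2))*Q = (-4*(-1 + (4 + 2)) + 2)*(7/8) = (-4*(-1 + 6) + 2)*(7/8) = (-4*5 + 2)*(7/8) = (-20 + 2)*(7/8) = -18*7/8 = -63/4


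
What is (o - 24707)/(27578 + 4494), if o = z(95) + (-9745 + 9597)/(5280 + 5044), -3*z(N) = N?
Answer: -191551607/248333496 ≈ -0.77135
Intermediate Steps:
z(N) = -N/3
o = -245306/7743 (o = -⅓*95 + (-9745 + 9597)/(5280 + 5044) = -95/3 - 148/10324 = -95/3 - 148*1/10324 = -95/3 - 37/2581 = -245306/7743 ≈ -31.681)
(o - 24707)/(27578 + 4494) = (-245306/7743 - 24707)/(27578 + 4494) = -191551607/7743/32072 = -191551607/7743*1/32072 = -191551607/248333496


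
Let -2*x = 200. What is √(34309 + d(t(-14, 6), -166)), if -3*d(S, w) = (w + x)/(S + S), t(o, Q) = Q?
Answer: 13*√7310/6 ≈ 185.25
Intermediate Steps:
x = -100 (x = -½*200 = -100)
d(S, w) = -(-100 + w)/(6*S) (d(S, w) = -(w - 100)/(3*(S + S)) = -(-100 + w)/(3*(2*S)) = -(-100 + w)*1/(2*S)/3 = -(-100 + w)/(6*S))
√(34309 + d(t(-14, 6), -166)) = √(34309 + (⅙)*(100 - 1*(-166))/6) = √(34309 + (⅙)*(⅙)*(100 + 166)) = √(34309 + (⅙)*(⅙)*266) = √(34309 + 133/18) = √(617695/18) = 13*√7310/6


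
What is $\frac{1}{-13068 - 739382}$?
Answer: $- \frac{1}{752450} \approx -1.329 \cdot 10^{-6}$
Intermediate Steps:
$\frac{1}{-13068 - 739382} = \frac{1}{-752450} = - \frac{1}{752450}$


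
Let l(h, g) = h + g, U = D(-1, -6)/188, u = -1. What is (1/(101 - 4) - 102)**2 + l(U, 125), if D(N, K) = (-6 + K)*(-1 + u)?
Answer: 4655292432/442223 ≈ 10527.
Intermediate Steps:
D(N, K) = 12 - 2*K (D(N, K) = (-6 + K)*(-1 - 1) = (-6 + K)*(-2) = 12 - 2*K)
U = 6/47 (U = (12 - 2*(-6))/188 = (12 + 12)*(1/188) = 24*(1/188) = 6/47 ≈ 0.12766)
l(h, g) = g + h
(1/(101 - 4) - 102)**2 + l(U, 125) = (1/(101 - 4) - 102)**2 + (125 + 6/47) = (1/97 - 102)**2 + 5881/47 = (-9893/97)**2 + 5881/47 = 97871449/9409 + 5881/47 = 4655292432/442223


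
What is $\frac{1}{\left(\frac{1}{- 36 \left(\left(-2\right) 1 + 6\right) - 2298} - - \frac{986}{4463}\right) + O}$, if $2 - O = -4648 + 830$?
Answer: $\frac{10898646}{41635231069} \approx 0.00026176$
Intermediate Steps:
$O = 3820$ ($O = 2 - \left(-4648 + 830\right) = 2 - -3818 = 2 + 3818 = 3820$)
$\frac{1}{\left(\frac{1}{- 36 \left(\left(-2\right) 1 + 6\right) - 2298} - - \frac{986}{4463}\right) + O} = \frac{1}{\left(\frac{1}{- 36 \left(\left(-2\right) 1 + 6\right) - 2298} - - \frac{986}{4463}\right) + 3820} = \frac{1}{\left(\frac{1}{- 36 \left(-2 + 6\right) - 2298} - \left(-986\right) \frac{1}{4463}\right) + 3820} = \frac{1}{\left(\frac{1}{\left(-36\right) 4 - 2298} - - \frac{986}{4463}\right) + 3820} = \frac{1}{\left(\frac{1}{-144 - 2298} + \frac{986}{4463}\right) + 3820} = \frac{1}{\left(\frac{1}{-2442} + \frac{986}{4463}\right) + 3820} = \frac{1}{\left(- \frac{1}{2442} + \frac{986}{4463}\right) + 3820} = \frac{1}{\frac{2403349}{10898646} + 3820} = \frac{1}{\frac{41635231069}{10898646}} = \frac{10898646}{41635231069}$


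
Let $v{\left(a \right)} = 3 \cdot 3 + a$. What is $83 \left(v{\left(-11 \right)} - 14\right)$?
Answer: $-1328$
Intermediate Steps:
$v{\left(a \right)} = 9 + a$
$83 \left(v{\left(-11 \right)} - 14\right) = 83 \left(\left(9 - 11\right) - 14\right) = 83 \left(-2 - 14\right) = 83 \left(-16\right) = -1328$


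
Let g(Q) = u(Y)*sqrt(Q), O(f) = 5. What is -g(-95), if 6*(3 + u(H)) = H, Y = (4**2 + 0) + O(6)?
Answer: -I*sqrt(95)/2 ≈ -4.8734*I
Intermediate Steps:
Y = 21 (Y = (4**2 + 0) + 5 = (16 + 0) + 5 = 16 + 5 = 21)
u(H) = -3 + H/6
g(Q) = sqrt(Q)/2 (g(Q) = (-3 + (1/6)*21)*sqrt(Q) = (-3 + 7/2)*sqrt(Q) = sqrt(Q)/2)
-g(-95) = -sqrt(-95)/2 = -I*sqrt(95)/2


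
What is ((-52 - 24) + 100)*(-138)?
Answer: -3312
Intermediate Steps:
((-52 - 24) + 100)*(-138) = (-76 + 100)*(-138) = 24*(-138) = -3312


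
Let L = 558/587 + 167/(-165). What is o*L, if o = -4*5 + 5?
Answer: 5959/6457 ≈ 0.92287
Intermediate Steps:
o = -15 (o = -20 + 5 = -15)
L = -5959/96855 (L = 558*(1/587) + 167*(-1/165) = 558/587 - 167/165 = -5959/96855 ≈ -0.061525)
o*L = -15*(-5959/96855) = 5959/6457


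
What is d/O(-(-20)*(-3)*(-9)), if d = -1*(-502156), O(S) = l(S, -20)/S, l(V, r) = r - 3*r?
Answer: 6779106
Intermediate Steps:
l(V, r) = -2*r
O(S) = 40/S (O(S) = (-2*(-20))/S = 40/S)
d = 502156
d/O(-(-20)*(-3)*(-9)) = 502156/((40/((-(-20)*(-3)*(-9))))) = 502156/((40/((-10*6*(-9))))) = 502156/((40/((-60*(-9))))) = 502156/((40/540)) = 502156/((40*(1/540))) = 502156/(2/27) = 502156*(27/2) = 6779106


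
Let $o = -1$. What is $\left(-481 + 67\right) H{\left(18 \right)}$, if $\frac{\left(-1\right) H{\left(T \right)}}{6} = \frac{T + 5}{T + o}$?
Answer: $\frac{57132}{17} \approx 3360.7$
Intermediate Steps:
$H{\left(T \right)} = - \frac{6 \left(5 + T\right)}{-1 + T}$ ($H{\left(T \right)} = - 6 \frac{T + 5}{T - 1} = - 6 \frac{5 + T}{-1 + T} = - \frac{6 \left(5 + T\right)}{-1 + T}$)
$\left(-481 + 67\right) H{\left(18 \right)} = \left(-481 + 67\right) \frac{6 \left(-5 - 18\right)}{-1 + 18} = - 414 \frac{6 \left(-5 - 18\right)}{17} = - 414 \cdot 6 \cdot \frac{1}{17} \left(-23\right) = \left(-414\right) \left(- \frac{138}{17}\right) = \frac{57132}{17}$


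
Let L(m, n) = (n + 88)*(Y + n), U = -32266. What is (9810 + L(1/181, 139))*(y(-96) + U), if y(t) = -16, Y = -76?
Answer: -778351302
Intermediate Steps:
L(m, n) = (-76 + n)*(88 + n) (L(m, n) = (n + 88)*(-76 + n) = (88 + n)*(-76 + n) = (-76 + n)*(88 + n))
(9810 + L(1/181, 139))*(y(-96) + U) = (9810 + (-6688 + 139² + 12*139))*(-16 - 32266) = (9810 + (-6688 + 19321 + 1668))*(-32282) = (9810 + 14301)*(-32282) = 24111*(-32282) = -778351302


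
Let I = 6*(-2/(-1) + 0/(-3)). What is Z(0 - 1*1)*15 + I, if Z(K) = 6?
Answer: 102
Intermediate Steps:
I = 12 (I = 6*(-2*(-1) + 0*(-⅓)) = 6*(2 + 0) = 6*2 = 12)
Z(0 - 1*1)*15 + I = 6*15 + 12 = 90 + 12 = 102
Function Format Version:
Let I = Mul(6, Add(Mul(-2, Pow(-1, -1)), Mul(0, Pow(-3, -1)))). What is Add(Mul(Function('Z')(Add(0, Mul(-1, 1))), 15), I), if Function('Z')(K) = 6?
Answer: 102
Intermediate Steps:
I = 12 (I = Mul(6, Add(Mul(-2, -1), Mul(0, Rational(-1, 3)))) = Mul(6, Add(2, 0)) = Mul(6, 2) = 12)
Add(Mul(Function('Z')(Add(0, Mul(-1, 1))), 15), I) = Add(Mul(6, 15), 12) = Add(90, 12) = 102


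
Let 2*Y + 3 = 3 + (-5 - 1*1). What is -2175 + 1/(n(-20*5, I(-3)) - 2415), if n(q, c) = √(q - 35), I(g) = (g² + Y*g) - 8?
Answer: -845692361/388824 - I*√15/1944120 ≈ -2175.0 - 1.9922e-6*I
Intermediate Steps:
Y = -3 (Y = -3/2 + (3 + (-5 - 1*1))/2 = -3/2 + (3 + (-5 - 1))/2 = -3/2 + (3 - 6)/2 = -3/2 + (½)*(-3) = -3/2 - 3/2 = -3)
I(g) = -8 + g² - 3*g (I(g) = (g² - 3*g) - 8 = -8 + g² - 3*g)
n(q, c) = √(-35 + q)
-2175 + 1/(n(-20*5, I(-3)) - 2415) = -2175 + 1/(√(-35 - 20*5) - 2415) = -2175 + 1/(√(-35 - 100) - 2415) = -2175 + 1/(√(-135) - 2415) = -2175 + 1/(3*I*√15 - 2415) = -2175 + 1/(-2415 + 3*I*√15)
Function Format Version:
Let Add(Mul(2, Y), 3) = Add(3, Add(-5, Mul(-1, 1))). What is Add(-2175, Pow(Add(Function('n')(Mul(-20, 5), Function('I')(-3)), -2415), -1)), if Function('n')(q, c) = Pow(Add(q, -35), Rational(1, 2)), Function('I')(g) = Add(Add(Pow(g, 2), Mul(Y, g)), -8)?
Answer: Add(Rational(-845692361, 388824), Mul(Rational(-1, 1944120), I, Pow(15, Rational(1, 2)))) ≈ Add(-2175.0, Mul(-1.9922e-6, I))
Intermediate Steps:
Y = -3 (Y = Add(Rational(-3, 2), Mul(Rational(1, 2), Add(3, Add(-5, Mul(-1, 1))))) = Add(Rational(-3, 2), Mul(Rational(1, 2), Add(3, Add(-5, -1)))) = Add(Rational(-3, 2), Mul(Rational(1, 2), Add(3, -6))) = Add(Rational(-3, 2), Mul(Rational(1, 2), -3)) = Add(Rational(-3, 2), Rational(-3, 2)) = -3)
Function('I')(g) = Add(-8, Pow(g, 2), Mul(-3, g)) (Function('I')(g) = Add(Add(Pow(g, 2), Mul(-3, g)), -8) = Add(-8, Pow(g, 2), Mul(-3, g)))
Function('n')(q, c) = Pow(Add(-35, q), Rational(1, 2))
Add(-2175, Pow(Add(Function('n')(Mul(-20, 5), Function('I')(-3)), -2415), -1)) = Add(-2175, Pow(Add(Pow(Add(-35, Mul(-20, 5)), Rational(1, 2)), -2415), -1)) = Add(-2175, Pow(Add(Pow(Add(-35, -100), Rational(1, 2)), -2415), -1)) = Add(-2175, Pow(Add(Pow(-135, Rational(1, 2)), -2415), -1)) = Add(-2175, Pow(Add(Mul(3, I, Pow(15, Rational(1, 2))), -2415), -1)) = Add(-2175, Pow(Add(-2415, Mul(3, I, Pow(15, Rational(1, 2)))), -1))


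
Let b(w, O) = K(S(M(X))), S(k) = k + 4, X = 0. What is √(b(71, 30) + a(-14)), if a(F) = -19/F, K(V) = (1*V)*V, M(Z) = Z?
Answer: 9*√42/14 ≈ 4.1662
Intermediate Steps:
S(k) = 4 + k
K(V) = V² (K(V) = V*V = V²)
b(w, O) = 16 (b(w, O) = (4 + 0)² = 4² = 16)
√(b(71, 30) + a(-14)) = √(16 - 19/(-14)) = √(16 - 19*(-1/14)) = √(16 + 19/14) = √(243/14) = 9*√42/14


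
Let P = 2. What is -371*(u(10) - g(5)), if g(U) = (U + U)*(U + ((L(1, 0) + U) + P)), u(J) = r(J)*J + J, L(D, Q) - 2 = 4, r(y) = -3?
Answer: 74200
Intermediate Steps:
L(D, Q) = 6 (L(D, Q) = 2 + 4 = 6)
u(J) = -2*J (u(J) = -3*J + J = -2*J)
g(U) = 2*U*(8 + 2*U) (g(U) = (U + U)*(U + ((6 + U) + 2)) = (2*U)*(U + (8 + U)) = (2*U)*(8 + 2*U) = 2*U*(8 + 2*U))
-371*(u(10) - g(5)) = -371*(-2*10 - 4*5*(4 + 5)) = -371*(-20 - 4*5*9) = -371*(-20 - 1*180) = -371*(-20 - 180) = -371*(-200) = 74200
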